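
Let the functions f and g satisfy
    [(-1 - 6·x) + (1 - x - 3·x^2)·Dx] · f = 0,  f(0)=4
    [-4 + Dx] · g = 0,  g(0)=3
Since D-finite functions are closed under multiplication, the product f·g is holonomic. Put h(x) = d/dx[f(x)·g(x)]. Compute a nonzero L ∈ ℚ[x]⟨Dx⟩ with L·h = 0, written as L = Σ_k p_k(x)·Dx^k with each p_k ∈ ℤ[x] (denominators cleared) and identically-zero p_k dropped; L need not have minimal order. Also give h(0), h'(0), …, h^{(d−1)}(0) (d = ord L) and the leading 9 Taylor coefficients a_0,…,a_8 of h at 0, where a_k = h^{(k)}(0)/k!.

L = (32 + 26·x - 98·x^2 - 48·x^3 + 144·x^4) + (-5 + 3·x + 29·x^2 - 6·x^3 - 36·x^4)·Dx  (order 1).
h: a_k = 60, 384, 1500, 4816, 14032, 38920, 1569212/15, 5783296/21, 74907956/105, …
ICs: h(0) = 60.

f: a_k = 4, 4, 16, 28, 76, 160, 388, 868, 2032, …
g: a_k = 3, 12, 24, 32, 32, 128/5, 256/15, 1024/105, 512/105, …
f·g: L₀ = L_f ⊗_s L_g, ord ≤ 1·1.
h₀' ⇒ L via d/dx closure of L₀.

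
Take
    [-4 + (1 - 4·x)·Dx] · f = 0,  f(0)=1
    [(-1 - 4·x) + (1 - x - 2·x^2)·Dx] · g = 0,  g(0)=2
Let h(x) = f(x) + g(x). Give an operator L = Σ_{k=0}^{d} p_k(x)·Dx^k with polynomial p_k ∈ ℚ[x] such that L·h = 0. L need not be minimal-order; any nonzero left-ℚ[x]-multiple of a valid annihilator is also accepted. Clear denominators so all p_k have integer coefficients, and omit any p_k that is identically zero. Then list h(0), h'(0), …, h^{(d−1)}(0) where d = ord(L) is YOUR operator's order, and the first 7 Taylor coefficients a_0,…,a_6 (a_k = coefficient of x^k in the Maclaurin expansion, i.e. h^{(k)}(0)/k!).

f: a_k = 1, 4, 16, 64, 256, 1024, 4096, …
g: a_k = 2, 2, 6, 10, 22, 42, 86, …
Sum ⇒ L₀ = lclm(L_f,L_g) in ℚ(x)⟨Dx⟩.
L = (-8 - 144·x + 96·x^2 - 128·x^3) + (26 - 28·x - 120·x^2 + 128·x^3 - 256·x^4)·Dx + (-3 + 19·x - 34·x^2 + 24·x^3 + 16·x^4 - 64·x^5)·Dx^2  (order 2).
h: a_k = 3, 6, 22, 74, 278, 1066, 4182, …
ICs: h(0) = 3, h′(0) = 6.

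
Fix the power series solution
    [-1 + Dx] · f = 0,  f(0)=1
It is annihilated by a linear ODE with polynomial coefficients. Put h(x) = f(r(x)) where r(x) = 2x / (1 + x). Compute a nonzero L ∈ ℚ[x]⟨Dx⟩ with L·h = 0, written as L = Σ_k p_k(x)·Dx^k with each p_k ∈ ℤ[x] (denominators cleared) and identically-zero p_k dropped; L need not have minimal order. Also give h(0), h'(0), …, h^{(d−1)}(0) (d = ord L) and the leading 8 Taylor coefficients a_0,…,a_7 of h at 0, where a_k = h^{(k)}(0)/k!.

f: a_k = 1, 1, 1/2, 1/6, 1/24, 1/120, 1/720, 1/5040, …
h₀=f(r): pull back L_f along r ⇒ L₀.
L = -2 + (1 + 2·x + x^2)·Dx  (order 1).
h: a_k = 1, 2, 0, -2/3, 2/3, -2/5, 4/45, 10/63, …
ICs: h(0) = 1.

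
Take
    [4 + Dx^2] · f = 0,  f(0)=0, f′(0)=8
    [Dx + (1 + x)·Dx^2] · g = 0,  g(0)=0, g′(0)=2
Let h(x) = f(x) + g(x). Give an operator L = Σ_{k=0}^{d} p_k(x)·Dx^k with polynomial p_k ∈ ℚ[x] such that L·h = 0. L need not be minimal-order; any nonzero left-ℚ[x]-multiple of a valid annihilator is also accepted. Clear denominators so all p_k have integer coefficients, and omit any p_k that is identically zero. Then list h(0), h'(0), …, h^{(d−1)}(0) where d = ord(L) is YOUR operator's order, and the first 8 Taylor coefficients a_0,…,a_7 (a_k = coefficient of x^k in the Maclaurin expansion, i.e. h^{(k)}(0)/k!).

L = (20 + 16·x + 8·x^2)·Dx + (12 + 28·x + 24·x^2 + 8·x^3)·Dx^2 + (5 + 4·x + 2·x^2)·Dx^3 + (3 + 7·x + 6·x^2 + 2·x^3)·Dx^4  (order 4).
h: a_k = 0, 10, -1, -14/3, -1/2, 22/15, -1/3, 58/315, …
ICs: h(0) = 0, h′(0) = 10, h′′(0) = -2, h′′′(0) = -28.

f: a_k = 0, 8, 0, -16/3, 0, 16/15, 0, -32/315, …
g: a_k = 0, 2, -1, 2/3, -1/2, 2/5, -1/3, 2/7, …
Weyl lclm of L_f,L_g ⇒ L₀ (ord ≤ 4).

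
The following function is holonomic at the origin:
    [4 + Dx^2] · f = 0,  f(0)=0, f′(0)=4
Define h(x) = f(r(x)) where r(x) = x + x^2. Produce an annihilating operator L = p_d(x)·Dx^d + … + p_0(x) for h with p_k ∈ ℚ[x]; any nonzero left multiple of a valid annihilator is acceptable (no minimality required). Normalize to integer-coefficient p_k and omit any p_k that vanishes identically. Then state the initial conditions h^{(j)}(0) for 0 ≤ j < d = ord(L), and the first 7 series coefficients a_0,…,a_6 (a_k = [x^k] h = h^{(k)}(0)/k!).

f: a_k = 0, 4, 0, -8/3, 0, 8/15, 0, …
Change of var in L_f (x↦r) gives L₀.
L = (4 + 24·x + 48·x^2 + 32·x^3) - 2·Dx + (1 + 2·x)·Dx^2  (order 2).
h: a_k = 0, 4, 4, -8/3, -8, -112/15, 0, …
ICs: h(0) = 0, h′(0) = 4.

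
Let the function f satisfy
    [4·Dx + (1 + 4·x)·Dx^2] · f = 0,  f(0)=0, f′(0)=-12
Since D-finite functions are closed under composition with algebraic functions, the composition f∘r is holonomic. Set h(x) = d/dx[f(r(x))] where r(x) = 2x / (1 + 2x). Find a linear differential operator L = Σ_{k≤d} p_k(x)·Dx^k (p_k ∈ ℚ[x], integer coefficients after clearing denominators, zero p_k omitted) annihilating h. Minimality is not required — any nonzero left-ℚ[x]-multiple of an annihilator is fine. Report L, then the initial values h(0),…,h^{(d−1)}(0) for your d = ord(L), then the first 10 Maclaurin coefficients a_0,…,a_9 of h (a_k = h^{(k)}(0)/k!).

f: a_k = 0, -12, 24, -64, 192, -3072/5, 2048, -49152/7, 24576, -262144/3, …
h₀=f(r): pull back L_f along r ⇒ L₀.
h=h₀': d/dx-closure on L₀ ⇒ L.
L = (12 + 40·x) + (1 + 12·x + 20·x^2)·Dx  (order 1).
h: a_k = -24, 288, -2976, 29952, -299904, 2999808, -29999616, 299999232, -2999998464, 29999996928, …
ICs: h(0) = -24.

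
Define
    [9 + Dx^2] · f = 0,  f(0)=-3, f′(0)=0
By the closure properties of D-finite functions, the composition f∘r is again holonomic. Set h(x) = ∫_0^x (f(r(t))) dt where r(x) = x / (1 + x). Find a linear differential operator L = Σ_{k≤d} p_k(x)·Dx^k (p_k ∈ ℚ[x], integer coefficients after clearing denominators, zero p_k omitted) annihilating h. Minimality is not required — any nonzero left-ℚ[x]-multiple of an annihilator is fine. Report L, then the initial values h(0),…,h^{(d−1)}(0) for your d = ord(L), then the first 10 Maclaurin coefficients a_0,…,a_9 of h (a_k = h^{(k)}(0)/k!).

L = 9·Dx + (2 + 6·x + 6·x^2 + 2·x^3)·Dx^2 + (1 + 4·x + 6·x^2 + 4·x^3 + x^4)·Dx^3  (order 3).
h: a_k = 0, -3, 0, 9/2, -27/4, 243/40, -9/4, -351/80, 4131/320, -97851/4480, …
ICs: h(0) = 0, h′(0) = -3, h′′(0) = 0.

f: a_k = -3, 0, 27/2, 0, -81/8, 0, 243/80, 0, -2187/4480, 0, …
f∘r: x↦r, Dx↦Dx/r' in L_f ⇒ L₀.
h=∫₀ˣh₀: take L = L₀·Dx.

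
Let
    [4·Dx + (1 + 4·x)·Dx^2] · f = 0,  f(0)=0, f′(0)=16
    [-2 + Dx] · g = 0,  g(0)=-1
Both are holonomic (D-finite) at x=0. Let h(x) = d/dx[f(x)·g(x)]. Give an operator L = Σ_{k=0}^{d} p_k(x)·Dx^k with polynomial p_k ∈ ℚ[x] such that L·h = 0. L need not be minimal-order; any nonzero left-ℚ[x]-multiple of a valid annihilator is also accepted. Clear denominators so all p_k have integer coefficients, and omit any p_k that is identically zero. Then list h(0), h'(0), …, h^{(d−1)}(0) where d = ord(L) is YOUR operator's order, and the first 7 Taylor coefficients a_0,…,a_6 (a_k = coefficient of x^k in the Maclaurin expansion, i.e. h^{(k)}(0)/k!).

L = (20 - 32·x + 64·x^2) + (-8 + 16·x - 64·x^2)·Dx + (-1 + 16·x^2)·Dx^2  (order 2).
h: a_k = -16, 0, -160, 512, -6688/3, 27136/3, -1653056/45, …
ICs: h(0) = -16, h′(0) = 0.

f: a_k = 0, 16, -32, 256/3, -256, 4096/5, -8192/3, …
g: a_k = -1, -2, -2, -4/3, -2/3, -4/15, -4/45, …
h₀=f·g: eliminate ⇒ L₀, order ≤ 2·1.
Differentiate: ansatz ord ≤ ord L₀ ⇒ L.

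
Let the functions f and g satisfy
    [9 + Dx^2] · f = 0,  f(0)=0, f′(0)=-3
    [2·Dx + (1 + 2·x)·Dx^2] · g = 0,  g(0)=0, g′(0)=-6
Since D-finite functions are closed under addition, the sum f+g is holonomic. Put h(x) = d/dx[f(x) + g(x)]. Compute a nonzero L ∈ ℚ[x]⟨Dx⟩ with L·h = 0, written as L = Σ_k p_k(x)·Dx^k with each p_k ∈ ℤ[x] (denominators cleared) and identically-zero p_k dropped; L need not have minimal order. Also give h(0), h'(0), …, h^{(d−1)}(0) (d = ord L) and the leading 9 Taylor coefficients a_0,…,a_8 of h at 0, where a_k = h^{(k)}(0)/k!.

f: a_k = 0, -3, 0, 9/2, 0, -81/40, 0, 243/560, 0, …
g: a_k = 0, -6, 6, -8, 12, -96/5, 32, -384/7, 96, …
h₀=f+g: left-lcm gives L₀, ord ≤ 4.
h=h₀': d/dx-closure on L₀ ⇒ L.
L = (594 + 648·x + 648·x^2) + (153 + 630·x + 972·x^2 + 648·x^3)·Dx + (66 + 72·x + 72·x^2)·Dx^2 + (17 + 70·x + 108·x^2 + 72·x^3)·Dx^3  (order 3).
h: a_k = -9, 12, -21/2, 48, -849/8, 192, -30477/80, 768, -6883467/4480, …
ICs: h(0) = -9, h′(0) = 12, h′′(0) = -21.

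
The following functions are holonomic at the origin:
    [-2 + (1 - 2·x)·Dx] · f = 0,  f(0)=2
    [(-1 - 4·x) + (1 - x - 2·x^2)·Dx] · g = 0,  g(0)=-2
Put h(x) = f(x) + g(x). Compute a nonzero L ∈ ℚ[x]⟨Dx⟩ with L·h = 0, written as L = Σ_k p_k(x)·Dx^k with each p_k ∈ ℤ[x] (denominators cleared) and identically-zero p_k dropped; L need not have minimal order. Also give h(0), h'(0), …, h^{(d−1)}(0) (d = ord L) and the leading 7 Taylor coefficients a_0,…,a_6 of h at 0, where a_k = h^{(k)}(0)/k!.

f: a_k = 2, 4, 8, 16, 32, 64, 128, …
g: a_k = -2, -2, -6, -10, -22, -42, -86, …
Weyl lclm of L_f,L_g ⇒ L₀ (ord ≤ 2).
L = -4 + (-2 - 8·x)·Dx + (1 - x - 2·x^2)·Dx^2  (order 2).
h: a_k = 0, 2, 2, 6, 10, 22, 42, …
ICs: h(0) = 0, h′(0) = 2.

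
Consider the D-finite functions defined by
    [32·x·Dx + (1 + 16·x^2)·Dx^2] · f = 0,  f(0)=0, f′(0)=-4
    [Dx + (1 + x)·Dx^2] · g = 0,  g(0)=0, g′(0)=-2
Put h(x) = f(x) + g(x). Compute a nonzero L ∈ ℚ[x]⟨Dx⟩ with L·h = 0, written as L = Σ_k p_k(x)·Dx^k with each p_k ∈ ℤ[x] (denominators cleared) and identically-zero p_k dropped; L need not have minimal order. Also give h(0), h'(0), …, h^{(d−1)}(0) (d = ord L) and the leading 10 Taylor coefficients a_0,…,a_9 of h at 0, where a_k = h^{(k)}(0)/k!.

L = (-32 - 96·x + 1536·x^2 + 512·x^3)·Dx + (-34 - 64·x + 1440·x^2 + 3072·x^3 + 1024·x^4)·Dx^2 + (-1 + 31·x + 32·x^2 + 512·x^3 + 768·x^4 + 256·x^5)·Dx^3  (order 3).
h: a_k = 0, -6, 1, 62/3, 1/2, -1026/5, 1/3, 16382/7, 1/4, -87382/3, …
ICs: h(0) = 0, h′(0) = -6, h′′(0) = 2.

f: a_k = 0, -4, 0, 64/3, 0, -1024/5, 0, 16384/7, 0, -262144/9, …
g: a_k = 0, -2, 1, -2/3, 1/2, -2/5, 1/3, -2/7, 1/4, -2/9, …
L₀ := lclm(L_f,L_g); ord L₀ ≤ 2+2.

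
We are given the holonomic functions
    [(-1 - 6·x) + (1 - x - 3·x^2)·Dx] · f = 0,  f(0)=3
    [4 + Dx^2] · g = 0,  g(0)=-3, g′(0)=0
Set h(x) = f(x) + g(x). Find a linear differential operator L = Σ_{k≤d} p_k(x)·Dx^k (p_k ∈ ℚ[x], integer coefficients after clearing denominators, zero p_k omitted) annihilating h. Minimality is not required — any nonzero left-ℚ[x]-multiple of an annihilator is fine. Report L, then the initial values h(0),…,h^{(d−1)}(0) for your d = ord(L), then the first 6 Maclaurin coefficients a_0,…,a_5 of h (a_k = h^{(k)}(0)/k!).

L = (92 + 608·x + 512·x^2 + 1104·x^3 + 360·x^4 + 432·x^5) + (-24 + 4·x + 24·x^2 + 80·x^3 + 180·x^4 + 216·x^5 + 216·x^6)·Dx + (23 + 152·x + 128·x^2 + 276·x^3 + 90·x^4 + 108·x^5)·Dx^2 + (-6 + x + 6·x^2 + 20·x^3 + 45·x^4 + 54·x^5 + 54·x^6)·Dx^3  (order 3).
h: a_k = 0, 3, 18, 21, 55, 120, …
ICs: h(0) = 0, h′(0) = 3, h′′(0) = 36.

f: a_k = 3, 3, 12, 21, 57, 120, …
g: a_k = -3, 0, 6, 0, -2, 0, …
f+g: L₀ = lclm(L_f,L_g), ord ≤ 1+2.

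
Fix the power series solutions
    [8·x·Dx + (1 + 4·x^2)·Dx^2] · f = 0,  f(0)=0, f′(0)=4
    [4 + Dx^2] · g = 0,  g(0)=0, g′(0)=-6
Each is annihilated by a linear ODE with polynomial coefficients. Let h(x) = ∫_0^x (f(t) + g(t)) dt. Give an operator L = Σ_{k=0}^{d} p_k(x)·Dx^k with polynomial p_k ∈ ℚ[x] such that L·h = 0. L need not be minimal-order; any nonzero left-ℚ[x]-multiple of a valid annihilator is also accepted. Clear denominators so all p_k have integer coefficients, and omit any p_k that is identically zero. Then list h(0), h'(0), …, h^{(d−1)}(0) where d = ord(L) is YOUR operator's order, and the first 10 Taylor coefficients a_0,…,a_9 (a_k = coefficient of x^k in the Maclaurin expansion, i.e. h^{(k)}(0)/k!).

L = (-352·x + 1792·x^3 + 512·x^5)·Dx^2 + (-4 + 112·x^2 + 576·x^4 + 256·x^6)·Dx^3 + (-88·x + 448·x^3 + 128·x^5)·Dx^4 + (-1 + 28·x^2 + 144·x^4 + 64·x^6)·Dx^5  (order 5).
h: a_k = 0, 0, -1, 0, -1/3, 0, 2, 0, -479/105, 0, …
ICs: h(0) = 0, h′(0) = 0, h′′(0) = -2, h′′′(0) = 0, h′′′′(0) = -8.

f: a_k = 0, 4, 0, -16/3, 0, 64/5, 0, -256/7, 0, 1024/9, …
g: a_k = 0, -6, 0, 4, 0, -4/5, 0, 8/105, 0, -4/945, …
L₀ := lclm(L_f,L_g); ord L₀ ≤ 2+2.
h=∫h₀ ⇒ L = L₀·Dx.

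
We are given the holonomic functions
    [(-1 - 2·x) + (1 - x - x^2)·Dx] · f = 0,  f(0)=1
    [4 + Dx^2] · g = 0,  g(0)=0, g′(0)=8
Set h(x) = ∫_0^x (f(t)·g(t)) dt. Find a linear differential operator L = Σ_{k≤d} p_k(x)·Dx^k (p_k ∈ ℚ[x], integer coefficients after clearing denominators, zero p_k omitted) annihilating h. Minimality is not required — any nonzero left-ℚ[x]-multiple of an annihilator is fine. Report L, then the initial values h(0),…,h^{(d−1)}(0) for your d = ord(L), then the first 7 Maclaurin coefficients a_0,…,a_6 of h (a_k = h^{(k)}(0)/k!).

f: a_k = 1, 1, 2, 3, 5, 8, 13, …
g: a_k = 0, 8, 0, -16/3, 0, 16/15, 0, …
Product ⇒ symmetric product L₀, ord ≤ 2.
h=∫h₀ ⇒ L = L₀·Dx.
L = (-2 + 4·x + 4·x^2)·Dx + (2 + 4·x)·Dx^2 + (-1 + x + x^2)·Dx^3  (order 3).
h: a_k = 0, 0, 4, 8/3, 8/3, 56/15, 76/15, …
ICs: h(0) = 0, h′(0) = 0, h′′(0) = 8.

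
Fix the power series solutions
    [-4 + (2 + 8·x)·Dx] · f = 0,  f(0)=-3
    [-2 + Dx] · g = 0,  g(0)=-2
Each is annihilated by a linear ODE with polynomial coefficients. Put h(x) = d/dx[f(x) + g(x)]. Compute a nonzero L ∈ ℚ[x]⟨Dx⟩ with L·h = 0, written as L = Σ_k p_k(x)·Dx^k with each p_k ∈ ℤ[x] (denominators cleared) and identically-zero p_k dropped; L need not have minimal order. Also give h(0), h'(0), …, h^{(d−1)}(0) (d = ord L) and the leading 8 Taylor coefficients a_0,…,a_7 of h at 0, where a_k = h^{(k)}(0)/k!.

f: a_k = -3, -6, 6, -12, 30, -84, 252, -792, …
g: a_k = -2, -4, -4, -8/3, -4/3, -8/15, -8/45, -16/315, …
Sum ⇒ L₀ = lclm(L_f,L_g) in ℚ(x)⟨Dx⟩.
h=h₀': d/dx-closure on L₀ ⇒ L.
L = (-8 - 8·x) + (2 - 8·x - 16·x^2)·Dx + (1 + 6·x + 8·x^2)·Dx^2  (order 2).
h: a_k = -10, 4, -44, 344/3, -1268/3, 22664/15, -249496/45, 6486448/315, …
ICs: h(0) = -10, h′(0) = 4.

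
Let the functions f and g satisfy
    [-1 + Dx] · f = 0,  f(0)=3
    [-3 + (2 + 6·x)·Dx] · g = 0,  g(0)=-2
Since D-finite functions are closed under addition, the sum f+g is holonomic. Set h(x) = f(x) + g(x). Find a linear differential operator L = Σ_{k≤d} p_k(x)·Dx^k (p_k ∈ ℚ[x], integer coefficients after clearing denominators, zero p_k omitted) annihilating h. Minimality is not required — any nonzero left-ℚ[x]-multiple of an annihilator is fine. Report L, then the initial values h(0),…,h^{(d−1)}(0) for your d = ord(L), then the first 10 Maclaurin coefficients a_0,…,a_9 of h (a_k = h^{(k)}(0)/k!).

L = (15 + 18·x) + (-13 - 24·x - 36·x^2)·Dx + (-2 + 6·x + 36·x^2)·Dx^2  (order 2).
h: a_k = 1, 0, 15/4, -23/8, 413/64, -8489/640, 229667/7680, -7577891/107520, 295540373/1720320, -13299310769/30965760, …
ICs: h(0) = 1, h′(0) = 0.

f: a_k = 3, 3, 3/2, 1/2, 1/8, 1/40, 1/240, 1/1680, 1/13440, 1/120960, …
g: a_k = -2, -3, 9/4, -27/8, 405/64, -1701/128, 15309/512, -72171/1024, 2814669/16384, -14073345/32768, …
f+g: L₀ = lclm(L_f,L_g), ord ≤ 1+1.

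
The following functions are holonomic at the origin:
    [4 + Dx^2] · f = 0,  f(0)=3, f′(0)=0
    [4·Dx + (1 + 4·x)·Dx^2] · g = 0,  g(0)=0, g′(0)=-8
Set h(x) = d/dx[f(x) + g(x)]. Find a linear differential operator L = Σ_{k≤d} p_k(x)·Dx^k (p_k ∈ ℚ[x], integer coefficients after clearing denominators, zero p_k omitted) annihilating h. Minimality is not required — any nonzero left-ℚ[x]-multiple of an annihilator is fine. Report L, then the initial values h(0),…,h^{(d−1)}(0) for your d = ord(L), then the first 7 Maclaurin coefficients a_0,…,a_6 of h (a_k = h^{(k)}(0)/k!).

L = (400 + 128·x + 256·x^2) + (36 + 176·x + 192·x^2 + 256·x^3)·Dx + (100 + 32·x + 64·x^2)·Dx^2 + (9 + 44·x + 48·x^2 + 64·x^3)·Dx^3  (order 3).
h: a_k = -8, 20, -128, 520, -2048, 40952/5, -32768, …
ICs: h(0) = -8, h′(0) = 20, h′′(0) = -256.

f: a_k = 3, 0, -6, 0, 2, 0, -4/15, …
g: a_k = 0, -8, 16, -128/3, 128, -2048/5, 4096/3, …
f+g: L₀ = lclm(L_f,L_g), ord ≤ 2+2.
Differentiate: ansatz ord ≤ ord L₀ ⇒ L.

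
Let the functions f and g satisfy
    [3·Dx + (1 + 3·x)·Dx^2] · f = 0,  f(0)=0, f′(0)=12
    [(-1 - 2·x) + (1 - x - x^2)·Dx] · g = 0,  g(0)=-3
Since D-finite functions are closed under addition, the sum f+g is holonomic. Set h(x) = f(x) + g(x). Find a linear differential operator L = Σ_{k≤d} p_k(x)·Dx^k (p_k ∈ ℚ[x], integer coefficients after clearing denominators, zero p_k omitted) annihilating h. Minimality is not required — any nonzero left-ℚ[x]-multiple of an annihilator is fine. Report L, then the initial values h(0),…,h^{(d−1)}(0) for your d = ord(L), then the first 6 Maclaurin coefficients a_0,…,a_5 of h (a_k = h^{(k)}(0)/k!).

f: a_k = 0, 12, -18, 36, -81, 972/5, …
g: a_k = -3, -3, -6, -9, -15, -24, …
Weyl lclm of L_f,L_g ⇒ L₀ (ord ≤ 3).
L = (-126 - 342·x - 468·x^2 - 180·x^3 - 108·x^4)·Dx + (-156·x - 576·x^2 - 672·x^3 - 378·x^4 - 180·x^5)·Dx^2 + (7 + 35·x + 29·x^2 - 63·x^3 - 99·x^4 - 93·x^5 - 36·x^6)·Dx^3  (order 3).
h: a_k = -3, 9, -24, 27, -96, 852/5, …
ICs: h(0) = -3, h′(0) = 9, h′′(0) = -48.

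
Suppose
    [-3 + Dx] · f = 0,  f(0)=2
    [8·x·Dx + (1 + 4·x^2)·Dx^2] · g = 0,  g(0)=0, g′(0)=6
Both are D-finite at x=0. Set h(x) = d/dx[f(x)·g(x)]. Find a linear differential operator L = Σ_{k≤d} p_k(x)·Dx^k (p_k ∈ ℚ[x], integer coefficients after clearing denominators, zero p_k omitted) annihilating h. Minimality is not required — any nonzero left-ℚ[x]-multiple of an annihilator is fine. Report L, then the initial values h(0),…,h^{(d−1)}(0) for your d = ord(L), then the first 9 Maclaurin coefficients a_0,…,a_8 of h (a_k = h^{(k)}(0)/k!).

L = (3 - 144·x + 504·x^2 - 576·x^3 + 432·x^4) + (-10 + 72·x - 240·x^2 + 288·x^3 - 288·x^4)·Dx + (3 - 8·x + 24·x^2 - 32·x^3 + 48·x^4)·Dx^2  (order 2).
h: a_k = 12, 72, 114, 24, 69/2, 405, 2973/20, -10278/7, -74649/224, …
ICs: h(0) = 12, h′(0) = 72.

f: a_k = 2, 6, 9, 9, 27/4, 81/20, 81/40, 243/280, 729/2240, …
g: a_k = 0, 6, 0, -8, 0, 96/5, 0, -384/7, 0, …
h₀=f·g: eliminate ⇒ L₀, order ≤ 1·2.
Derive L from L₀ (diff closure).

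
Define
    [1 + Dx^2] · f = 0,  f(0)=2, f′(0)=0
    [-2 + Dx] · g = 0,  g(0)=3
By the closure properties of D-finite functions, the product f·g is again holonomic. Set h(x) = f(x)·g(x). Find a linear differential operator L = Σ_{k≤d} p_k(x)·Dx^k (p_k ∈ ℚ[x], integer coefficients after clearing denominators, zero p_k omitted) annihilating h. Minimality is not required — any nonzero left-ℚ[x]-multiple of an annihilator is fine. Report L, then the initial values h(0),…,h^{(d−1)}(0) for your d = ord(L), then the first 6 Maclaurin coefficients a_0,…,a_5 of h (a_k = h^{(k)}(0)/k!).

L = 5 - 4·Dx + Dx^2  (order 2).
h: a_k = 6, 12, 9, 2, -7/4, -19/10, …
ICs: h(0) = 6, h′(0) = 12.

f: a_k = 2, 0, -1, 0, 1/12, 0, …
g: a_k = 3, 6, 6, 4, 2, 4/5, …
f·g: L₀ = L_f ⊗_s L_g, ord ≤ 2·1.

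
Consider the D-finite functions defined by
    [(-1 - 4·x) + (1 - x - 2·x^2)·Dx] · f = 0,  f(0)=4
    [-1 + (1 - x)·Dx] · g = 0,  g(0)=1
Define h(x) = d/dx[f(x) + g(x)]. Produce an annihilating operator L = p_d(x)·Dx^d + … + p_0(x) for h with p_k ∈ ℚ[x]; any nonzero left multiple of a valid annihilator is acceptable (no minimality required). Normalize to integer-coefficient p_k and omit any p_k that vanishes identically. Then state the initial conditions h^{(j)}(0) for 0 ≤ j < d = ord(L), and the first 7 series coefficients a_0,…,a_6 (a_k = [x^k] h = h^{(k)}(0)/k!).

f: a_k = 4, 4, 12, 20, 44, 84, 172, …
g: a_k = 1, 1, 1, 1, 1, 1, 1, …
Weyl lclm of L_f,L_g ⇒ L₀ (ord ≤ 2).
h=h₀': d/dx-closure on L₀ ⇒ L.
L = (-6 - 48·x - 96·x^3 + 24·x^4) + (6 + 18·x - 12·x^2 + 24·x^3 - 90·x^4 + 24·x^5)·Dx + (-1 + 2·x - 5·x^2 + 12·x^3 + 2·x^4 - 14·x^5 + 4·x^6)·Dx^2  (order 2).
h: a_k = 5, 26, 63, 180, 425, 1038, 2387, …
ICs: h(0) = 5, h′(0) = 26.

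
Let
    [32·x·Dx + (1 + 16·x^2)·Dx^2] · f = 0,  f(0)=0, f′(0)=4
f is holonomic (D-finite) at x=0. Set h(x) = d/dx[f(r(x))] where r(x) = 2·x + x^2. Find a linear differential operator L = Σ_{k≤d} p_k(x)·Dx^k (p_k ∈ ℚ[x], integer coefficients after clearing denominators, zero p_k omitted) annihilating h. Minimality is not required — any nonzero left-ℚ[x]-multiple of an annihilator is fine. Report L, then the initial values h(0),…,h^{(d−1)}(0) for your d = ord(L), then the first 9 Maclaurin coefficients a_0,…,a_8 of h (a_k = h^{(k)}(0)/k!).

L = (-1 + 128·x + 256·x^2 + 192·x^3 + 48·x^4) + (1 + x + 64·x^2 + 128·x^3 + 80·x^4 + 16·x^5)·Dx  (order 1).
h: a_k = 8, 8, -512, -1024, 32128, 98176, -1982464, -8323072, 120080384, …
ICs: h(0) = 8.

f: a_k = 0, 4, 0, -64/3, 0, 1024/5, 0, -16384/7, 0, …
h₀=f(r): pull back L_f along r ⇒ L₀.
h₀' ⇒ L via d/dx closure of L₀.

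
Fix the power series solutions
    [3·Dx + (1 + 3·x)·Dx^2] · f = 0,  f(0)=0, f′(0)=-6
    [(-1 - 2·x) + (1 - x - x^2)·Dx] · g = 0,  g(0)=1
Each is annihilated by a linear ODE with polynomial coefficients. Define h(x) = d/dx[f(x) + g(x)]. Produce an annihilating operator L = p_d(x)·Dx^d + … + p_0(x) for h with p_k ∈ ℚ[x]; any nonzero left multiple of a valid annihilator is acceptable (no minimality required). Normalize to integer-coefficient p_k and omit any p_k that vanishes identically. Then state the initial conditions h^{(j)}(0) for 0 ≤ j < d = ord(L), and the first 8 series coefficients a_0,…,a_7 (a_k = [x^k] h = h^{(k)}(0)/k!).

f: a_k = 0, -6, 9, -18, 81/2, -486/5, 243, -4374/7, …
g: a_k = 1, 1, 2, 3, 5, 8, 13, 21, …
Weyl lclm of L_f,L_g ⇒ L₀ (ord ≤ 3).
h₀' ⇒ L via d/dx closure of L₀.
L = (-126 - 342·x - 468·x^2 - 180·x^3 - 108·x^4) + (-156·x - 576·x^2 - 672·x^3 - 378·x^4 - 180·x^5)·Dx + (7 + 35·x + 29·x^2 - 63·x^3 - 99·x^4 - 93·x^5 - 36·x^6)·Dx^2  (order 2).
h: a_k = -5, 22, -45, 182, -446, 1536, -4227, 13394, …
ICs: h(0) = -5, h′(0) = 22.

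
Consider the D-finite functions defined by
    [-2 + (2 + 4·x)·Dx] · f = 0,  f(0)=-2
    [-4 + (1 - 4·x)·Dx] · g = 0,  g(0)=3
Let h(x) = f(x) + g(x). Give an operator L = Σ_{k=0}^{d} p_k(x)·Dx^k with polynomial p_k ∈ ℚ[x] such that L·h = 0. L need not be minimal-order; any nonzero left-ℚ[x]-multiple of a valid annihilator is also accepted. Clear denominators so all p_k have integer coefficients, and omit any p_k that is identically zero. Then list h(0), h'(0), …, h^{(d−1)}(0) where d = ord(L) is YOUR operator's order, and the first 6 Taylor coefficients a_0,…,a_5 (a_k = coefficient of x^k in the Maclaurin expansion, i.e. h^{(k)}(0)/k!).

L = (12 + 16·x) + (-11 - 40·x - 48·x^2)·Dx + (1 + 2·x - 16·x^2 - 32·x^3)·Dx^2  (order 2).
h: a_k = 1, 10, 49, 191, 3077/4, 12281/4, …
ICs: h(0) = 1, h′(0) = 10.

f: a_k = -2, -2, 1, -1, 5/4, -7/4, …
g: a_k = 3, 12, 48, 192, 768, 3072, …
Weyl lclm of L_f,L_g ⇒ L₀ (ord ≤ 2).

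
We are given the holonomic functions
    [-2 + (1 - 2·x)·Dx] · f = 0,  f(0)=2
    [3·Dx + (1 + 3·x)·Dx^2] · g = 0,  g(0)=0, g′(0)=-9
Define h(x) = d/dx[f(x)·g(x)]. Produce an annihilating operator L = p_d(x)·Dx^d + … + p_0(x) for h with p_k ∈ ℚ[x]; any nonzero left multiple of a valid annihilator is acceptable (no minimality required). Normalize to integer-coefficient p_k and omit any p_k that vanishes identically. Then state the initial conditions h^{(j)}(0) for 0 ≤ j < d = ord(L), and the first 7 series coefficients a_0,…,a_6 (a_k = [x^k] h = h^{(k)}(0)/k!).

L = 24 + 30·x·Dx + (-1 - x + 6·x^2)·Dx^2  (order 2).
h: a_k = -18, -18, -216, -90, -1683, 1674/5, -61704/5, …
ICs: h(0) = -18, h′(0) = -18.

f: a_k = 2, 4, 8, 16, 32, 64, 128, …
g: a_k = 0, -9, 27/2, -27, 243/4, -729/5, 729/2, …
h₀=f·g: eliminate ⇒ L₀, order ≤ 1·2.
h₀' ⇒ L via d/dx closure of L₀.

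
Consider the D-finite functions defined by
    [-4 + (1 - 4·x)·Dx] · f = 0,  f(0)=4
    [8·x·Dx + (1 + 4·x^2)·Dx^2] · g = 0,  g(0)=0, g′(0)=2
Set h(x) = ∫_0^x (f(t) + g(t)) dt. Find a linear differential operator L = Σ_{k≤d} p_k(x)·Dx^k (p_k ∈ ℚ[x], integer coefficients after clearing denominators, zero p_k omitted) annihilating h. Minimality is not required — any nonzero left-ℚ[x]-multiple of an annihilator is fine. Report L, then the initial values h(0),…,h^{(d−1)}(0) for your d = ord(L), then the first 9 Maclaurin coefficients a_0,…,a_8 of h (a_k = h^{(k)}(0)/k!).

L = (-8 + 128·x + 96·x^2)·Dx^2 + (13 - 8·x + 100·x^2 + 96·x^3)·Dx^3 + (-1 + 3·x + 12·x^3 + 16·x^4)·Dx^4  (order 4).
h: a_k = 0, 4, 9, 64/3, 190/3, 1024/5, 10256/15, 16384/7, 57328/7, …
ICs: h(0) = 0, h′(0) = 4, h′′(0) = 18, h′′′(0) = 128.

f: a_k = 4, 16, 64, 256, 1024, 4096, 16384, 65536, 262144, …
g: a_k = 0, 2, 0, -8/3, 0, 32/5, 0, -128/7, 0, …
Sum ⇒ L₀ = lclm(L_f,L_g) in ℚ(x)⟨Dx⟩.
∫: right-multiply L₀ by Dx.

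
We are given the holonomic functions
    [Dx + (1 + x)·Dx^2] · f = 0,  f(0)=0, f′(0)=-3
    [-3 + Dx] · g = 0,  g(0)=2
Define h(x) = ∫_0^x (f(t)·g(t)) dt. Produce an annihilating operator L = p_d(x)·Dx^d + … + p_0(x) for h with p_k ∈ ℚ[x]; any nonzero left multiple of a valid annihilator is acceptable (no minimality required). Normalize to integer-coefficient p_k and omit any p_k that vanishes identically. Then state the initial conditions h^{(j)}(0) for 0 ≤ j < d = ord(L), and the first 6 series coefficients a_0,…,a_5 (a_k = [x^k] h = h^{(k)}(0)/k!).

L = (6 + 9·x)·Dx + (-5 - 6·x)·Dx^2 + (1 + x)·Dx^3  (order 3).
h: a_k = 0, 0, -3, -5, -5, -18/5, …
ICs: h(0) = 0, h′(0) = 0, h′′(0) = -6.

f: a_k = 0, -3, 3/2, -1, 3/4, -3/5, …
g: a_k = 2, 6, 9, 9, 27/4, 81/20, …
L₀ := L_f ⊗_s L_g (sym. prod.), ord ≤ 2.
h=∫₀ˣh₀: take L = L₀·Dx.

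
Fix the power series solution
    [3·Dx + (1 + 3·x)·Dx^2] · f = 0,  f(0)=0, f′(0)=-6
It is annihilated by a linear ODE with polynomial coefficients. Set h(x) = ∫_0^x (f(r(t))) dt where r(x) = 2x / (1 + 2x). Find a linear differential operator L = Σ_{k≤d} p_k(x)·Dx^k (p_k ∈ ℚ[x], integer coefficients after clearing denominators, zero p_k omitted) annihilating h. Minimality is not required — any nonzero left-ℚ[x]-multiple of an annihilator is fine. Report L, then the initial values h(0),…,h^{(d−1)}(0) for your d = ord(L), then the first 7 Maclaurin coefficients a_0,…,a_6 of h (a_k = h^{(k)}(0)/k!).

L = (10 + 32·x)·Dx^2 + (1 + 10·x + 16·x^2)·Dx^3  (order 3).
h: a_k = 0, 0, -6, 20, -84, 408, -10912/5, …
ICs: h(0) = 0, h′(0) = 0, h′′(0) = -12.

f: a_k = 0, -6, 9, -18, 81/2, -486/5, 243, …
Change of var in L_f (x↦r) gives L₀.
Integrate: L := L₀·Dx.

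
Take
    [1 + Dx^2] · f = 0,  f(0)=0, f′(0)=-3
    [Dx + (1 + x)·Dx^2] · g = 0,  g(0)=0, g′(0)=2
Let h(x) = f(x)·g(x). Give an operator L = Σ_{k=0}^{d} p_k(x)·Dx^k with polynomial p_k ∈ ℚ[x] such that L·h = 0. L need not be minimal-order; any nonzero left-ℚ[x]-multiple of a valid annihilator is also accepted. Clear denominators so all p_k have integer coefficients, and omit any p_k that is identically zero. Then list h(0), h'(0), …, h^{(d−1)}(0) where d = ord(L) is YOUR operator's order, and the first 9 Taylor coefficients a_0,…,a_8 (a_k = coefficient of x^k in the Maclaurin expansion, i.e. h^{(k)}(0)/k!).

f: a_k = 0, -3, 0, 1/2, 0, -1/40, 0, 1/1680, 0, …
g: a_k = 0, 2, -1, 2/3, -1/2, 2/5, -1/3, 2/7, -1/4, …
f·g: L₀ = L_f ⊗_s L_g, ord ≤ 2·2.
L = (-3 + 6·x + 19·x^2 + 16·x^3 + 4·x^4) + (4 + 20·x + 24·x^2 + 8·x^3)·Dx + (20·x + 42·x^2 + 32·x^3 + 8·x^4)·Dx^2 + (4 + 20·x + 24·x^2 + 8·x^3)·Dx^3 + (3 + 14·x + 23·x^2 + 16·x^3 + 4·x^4)·Dx^4  (order 4).
h: a_k = 0, 0, -6, 3, -1, 1, -11/12, 31/40, -113/168, …
ICs: h(0) = 0, h′(0) = 0, h′′(0) = -12, h′′′(0) = 18.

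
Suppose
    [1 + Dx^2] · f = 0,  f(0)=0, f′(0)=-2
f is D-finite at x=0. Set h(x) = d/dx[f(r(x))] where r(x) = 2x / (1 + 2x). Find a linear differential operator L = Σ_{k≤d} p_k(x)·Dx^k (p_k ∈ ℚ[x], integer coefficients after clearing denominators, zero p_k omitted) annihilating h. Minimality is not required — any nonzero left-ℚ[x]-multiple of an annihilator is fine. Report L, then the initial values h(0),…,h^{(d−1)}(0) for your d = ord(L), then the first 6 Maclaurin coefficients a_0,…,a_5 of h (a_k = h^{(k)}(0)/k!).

L = (28 + 96·x + 96·x^2) + (12 + 72·x + 144·x^2 + 96·x^3)·Dx + (1 + 8·x + 24·x^2 + 32·x^3 + 16·x^4)·Dx^2  (order 2).
h: a_k = -4, 16, -40, 64, -8/3, -480, …
ICs: h(0) = -4, h′(0) = 16.

f: a_k = 0, -2, 0, 1/3, 0, -1/60, …
L₀ from L_f via x↦r, Dx↦r'^{-1}Dx.
Differentiate: ansatz ord ≤ ord L₀ ⇒ L.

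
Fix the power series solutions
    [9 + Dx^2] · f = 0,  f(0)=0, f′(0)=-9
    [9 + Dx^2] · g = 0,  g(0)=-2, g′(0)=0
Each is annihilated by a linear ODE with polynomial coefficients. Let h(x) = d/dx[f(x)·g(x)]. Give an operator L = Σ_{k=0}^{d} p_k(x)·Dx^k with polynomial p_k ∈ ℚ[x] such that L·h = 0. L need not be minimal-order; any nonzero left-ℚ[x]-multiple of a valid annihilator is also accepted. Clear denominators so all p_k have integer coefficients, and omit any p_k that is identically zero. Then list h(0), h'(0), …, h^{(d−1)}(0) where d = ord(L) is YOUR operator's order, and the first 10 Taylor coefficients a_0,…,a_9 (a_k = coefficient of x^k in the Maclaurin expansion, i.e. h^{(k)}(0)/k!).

L = 36 + Dx^2  (order 2).
h: a_k = 18, 0, -324, 0, 972, 0, -5832/5, 0, 26244/35, 0, …
ICs: h(0) = 18, h′(0) = 0.

f: a_k = 0, -9, 0, 27/2, 0, -243/40, 0, 729/560, 0, -729/4480, …
g: a_k = -2, 0, 9, 0, -27/4, 0, 81/40, 0, -729/2240, 0, …
f·g: L₀ = L_f ⊗_s L_g, ord ≤ 2·2.
Derive L from L₀ (diff closure).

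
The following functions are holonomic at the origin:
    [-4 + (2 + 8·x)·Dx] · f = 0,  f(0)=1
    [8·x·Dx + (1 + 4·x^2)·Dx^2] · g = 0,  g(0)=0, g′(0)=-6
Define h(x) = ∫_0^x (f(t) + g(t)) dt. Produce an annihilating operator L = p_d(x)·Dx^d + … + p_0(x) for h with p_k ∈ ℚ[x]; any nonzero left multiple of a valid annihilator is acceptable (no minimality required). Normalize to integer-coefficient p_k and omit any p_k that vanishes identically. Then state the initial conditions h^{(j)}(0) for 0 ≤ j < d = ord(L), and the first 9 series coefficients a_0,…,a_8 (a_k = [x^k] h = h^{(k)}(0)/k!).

L = (-8 - 80·x + 96·x^2 + 192·x^3)·Dx^2 + (-10 - 32·x - 64·x^2 + 384·x^3 + 672·x^4)·Dx^3 + (-1 + 24·x^2 + 48·x^3 + 112·x^4 + 192·x^5)·Dx^4  (order 4).
h: a_k = 0, 1, -2, -2/3, 3, -2, 22/15, -12, 279/7, …
ICs: h(0) = 0, h′(0) = 1, h′′(0) = -4, h′′′(0) = -4.

f: a_k = 1, 2, -2, 4, -10, 28, -84, 264, -858, …
g: a_k = 0, -6, 0, 8, 0, -96/5, 0, 384/7, 0, …
h₀=f+g: left-lcm gives L₀, ord ≤ 3.
h=∫h₀ ⇒ L = L₀·Dx.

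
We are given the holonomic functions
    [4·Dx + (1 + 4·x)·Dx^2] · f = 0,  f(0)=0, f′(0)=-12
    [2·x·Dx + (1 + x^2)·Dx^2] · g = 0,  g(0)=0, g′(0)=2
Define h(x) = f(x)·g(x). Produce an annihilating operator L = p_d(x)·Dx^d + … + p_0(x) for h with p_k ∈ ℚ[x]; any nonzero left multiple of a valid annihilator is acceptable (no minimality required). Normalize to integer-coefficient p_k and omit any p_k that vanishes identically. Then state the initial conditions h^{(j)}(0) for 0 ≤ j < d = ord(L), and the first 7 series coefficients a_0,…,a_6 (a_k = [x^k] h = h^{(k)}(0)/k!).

f: a_k = 0, -12, 24, -64, 192, -3072/5, 2048, …
g: a_k = 0, 2, 0, -2/3, 0, 2/5, 0, …
L₀ := L_f ⊗_s L_g (sym. prod.), ord ≤ 4.
L = (144 + 896·x + 560·x^2 + 2304·x^3 + 1920·x^4 + 3328·x^5 + 256·x^7)·Dx + (132 + 304·x + 2252·x^2 + 4144·x^3 + 8896·x^4 + 5952·x^5 + 8960·x^6 + 192·x^7 + 896·x^8)·Dx^2 + (72 + 376·x + 912·x^2 + 2808·x^3 + 3720·x^4 + 6288·x^5 + 3072·x^6 + 4368·x^7 + 192·x^8 + 512·x^9)·Dx^3 + (5 + 48·x + 178·x^2 + 416·x^3 + 729·x^4 + 720·x^5 + 1008·x^6 + 384·x^7 + 516·x^8 + 32·x^9 + 64·x^10)·Dx^4  (order 4).
h: a_k = 0, 0, -24, 48, -120, 368, -17864/15, …
ICs: h(0) = 0, h′(0) = 0, h′′(0) = -48, h′′′(0) = 288.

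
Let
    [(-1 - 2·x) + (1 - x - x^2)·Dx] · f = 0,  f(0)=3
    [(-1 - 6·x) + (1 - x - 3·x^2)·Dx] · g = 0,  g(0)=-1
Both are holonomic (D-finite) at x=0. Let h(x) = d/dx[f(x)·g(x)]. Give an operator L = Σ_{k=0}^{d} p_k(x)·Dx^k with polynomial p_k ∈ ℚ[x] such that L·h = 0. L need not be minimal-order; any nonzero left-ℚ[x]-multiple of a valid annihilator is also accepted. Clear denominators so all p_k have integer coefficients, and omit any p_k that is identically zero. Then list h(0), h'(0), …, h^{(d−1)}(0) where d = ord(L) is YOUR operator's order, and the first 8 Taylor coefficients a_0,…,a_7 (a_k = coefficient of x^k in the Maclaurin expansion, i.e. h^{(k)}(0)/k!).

f: a_k = 3, 3, 6, 9, 15, 24, 39, 63, …
g: a_k = -1, -1, -4, -7, -19, -40, -97, -217, …
L₀ := L_f ⊗_s L_g (sym. prod.), ord ≤ 1.
Derive L from L₀ (diff closure).
L = (7 + 6·x - 15·x^2 - 108·x^3 + 15·x^4 + 180·x^5 + 90·x^6) + (-1 - x + 15·x^2 - x^3 - 45·x^4 - 3·x^5 + 42·x^6 + 18·x^7)·Dx  (order 1).
h: a_k = -6, -42, -144, -504, -1470, -4266, -11592, -31128, …
ICs: h(0) = -6.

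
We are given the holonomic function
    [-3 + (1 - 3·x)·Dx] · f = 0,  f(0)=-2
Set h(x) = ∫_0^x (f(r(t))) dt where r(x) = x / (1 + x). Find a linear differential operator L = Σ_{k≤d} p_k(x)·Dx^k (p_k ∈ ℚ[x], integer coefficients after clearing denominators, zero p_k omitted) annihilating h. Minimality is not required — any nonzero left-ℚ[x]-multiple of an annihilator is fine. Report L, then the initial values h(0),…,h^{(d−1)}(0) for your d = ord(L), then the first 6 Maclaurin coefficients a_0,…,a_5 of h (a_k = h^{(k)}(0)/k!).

L = 3·Dx + (-1 + x + 2·x^2)·Dx^2  (order 2).
h: a_k = 0, -2, -3, -4, -6, -48/5, …
ICs: h(0) = 0, h′(0) = -2.

f: a_k = -2, -6, -18, -54, -162, -486, …
h₀=f(r): pull back L_f along r ⇒ L₀.
h=∫h₀ ⇒ L = L₀·Dx.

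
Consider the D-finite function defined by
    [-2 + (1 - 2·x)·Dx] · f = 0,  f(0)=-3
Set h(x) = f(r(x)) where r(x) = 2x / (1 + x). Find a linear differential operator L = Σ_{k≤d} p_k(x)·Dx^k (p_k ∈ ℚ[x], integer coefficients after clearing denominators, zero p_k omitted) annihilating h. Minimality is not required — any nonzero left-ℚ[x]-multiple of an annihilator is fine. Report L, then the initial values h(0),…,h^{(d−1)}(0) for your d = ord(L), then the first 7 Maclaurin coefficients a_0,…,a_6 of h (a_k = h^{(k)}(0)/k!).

L = 4 + (-1 + 2·x + 3·x^2)·Dx  (order 1).
h: a_k = -3, -12, -36, -108, -324, -972, -2916, …
ICs: h(0) = -3.

f: a_k = -3, -6, -12, -24, -48, -96, -192, …
Substitute x→r, Dx→(1/r')Dx; clear ⇒ L₀.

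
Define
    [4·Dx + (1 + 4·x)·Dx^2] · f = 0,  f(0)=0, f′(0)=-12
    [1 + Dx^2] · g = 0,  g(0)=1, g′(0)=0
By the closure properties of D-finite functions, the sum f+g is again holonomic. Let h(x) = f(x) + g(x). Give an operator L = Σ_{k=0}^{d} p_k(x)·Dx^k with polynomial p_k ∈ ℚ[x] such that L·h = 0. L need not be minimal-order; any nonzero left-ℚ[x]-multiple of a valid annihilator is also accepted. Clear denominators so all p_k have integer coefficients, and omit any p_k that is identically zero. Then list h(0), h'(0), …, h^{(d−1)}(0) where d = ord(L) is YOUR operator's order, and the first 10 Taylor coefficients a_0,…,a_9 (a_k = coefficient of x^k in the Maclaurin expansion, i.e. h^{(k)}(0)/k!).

f: a_k = 0, -12, 24, -64, 192, -3072/5, 2048, -49152/7, 24576, -262144/3, …
g: a_k = 1, 0, -1/2, 0, 1/24, 0, -1/720, 0, 1/40320, 0, …
L₀ := lclm(L_f,L_g); ord L₀ ≤ 2+2.
L = (388 + 32·x + 64·x^2)·Dx + (33 + 140·x + 48·x^2 + 64·x^3)·Dx^2 + (388 + 32·x + 64·x^2)·Dx^3 + (33 + 140·x + 48·x^2 + 64·x^3)·Dx^4  (order 4).
h: a_k = 1, -12, 47/2, -64, 4609/24, -3072/5, 1474559/720, -49152/7, 990904321/40320, -262144/3, …
ICs: h(0) = 1, h′(0) = -12, h′′(0) = 47, h′′′(0) = -384.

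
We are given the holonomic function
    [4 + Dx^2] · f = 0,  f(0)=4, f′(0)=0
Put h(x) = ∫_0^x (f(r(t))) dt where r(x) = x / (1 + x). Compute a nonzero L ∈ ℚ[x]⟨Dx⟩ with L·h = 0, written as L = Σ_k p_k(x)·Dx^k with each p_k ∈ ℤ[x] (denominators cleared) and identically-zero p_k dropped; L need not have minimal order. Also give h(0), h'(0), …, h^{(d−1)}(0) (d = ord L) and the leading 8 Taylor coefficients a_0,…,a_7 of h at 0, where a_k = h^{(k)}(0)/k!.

L = 4·Dx + (2 + 6·x + 6·x^2 + 2·x^3)·Dx^2 + (1 + 4·x + 6·x^2 + 4·x^3 + x^4)·Dx^3  (order 3).
h: a_k = 0, 4, 0, -8/3, 4, -64/15, 32/9, -88/45, …
ICs: h(0) = 0, h′(0) = 4, h′′(0) = 0.

f: a_k = 4, 0, -8, 0, 8/3, 0, -16/45, 0, …
Change of var in L_f (x↦r) gives L₀.
∫: right-multiply L₀ by Dx.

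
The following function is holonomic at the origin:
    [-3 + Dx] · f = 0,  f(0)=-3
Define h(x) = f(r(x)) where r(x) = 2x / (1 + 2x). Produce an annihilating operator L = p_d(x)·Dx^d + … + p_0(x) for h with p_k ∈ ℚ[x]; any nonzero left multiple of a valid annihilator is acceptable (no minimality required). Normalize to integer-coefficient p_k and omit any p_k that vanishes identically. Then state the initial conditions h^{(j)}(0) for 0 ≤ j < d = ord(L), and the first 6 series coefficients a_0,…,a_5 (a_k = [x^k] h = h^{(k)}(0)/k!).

f: a_k = -3, -9, -27/2, -27/2, -81/8, -243/40, …
h₀=f(r): pull back L_f along r ⇒ L₀.
L = -6 + (1 + 4·x + 4·x^2)·Dx  (order 1).
h: a_k = -3, -18, -18, 36, -18, -252/5, …
ICs: h(0) = -3.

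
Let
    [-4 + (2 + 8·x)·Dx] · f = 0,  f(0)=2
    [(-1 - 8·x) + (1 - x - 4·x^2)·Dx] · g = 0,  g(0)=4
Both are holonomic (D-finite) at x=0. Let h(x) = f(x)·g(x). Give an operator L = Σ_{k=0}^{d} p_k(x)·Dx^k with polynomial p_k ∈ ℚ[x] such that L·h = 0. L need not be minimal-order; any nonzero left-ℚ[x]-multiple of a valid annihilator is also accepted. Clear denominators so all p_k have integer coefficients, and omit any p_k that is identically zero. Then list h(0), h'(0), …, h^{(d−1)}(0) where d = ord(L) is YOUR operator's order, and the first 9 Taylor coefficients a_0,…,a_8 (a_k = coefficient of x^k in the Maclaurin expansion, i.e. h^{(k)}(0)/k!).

f: a_k = 2, 4, -4, 8, -20, 56, -168, 528, -1716, …
g: a_k = 4, 4, 20, 36, 116, 260, 724, 1764, 4660, …
Sym-product of L_f,L_g gives L₀ (≤ ord 1).
L = (3 + 10·x + 24·x^2) + (-1 - 3·x + 8·x^2 + 16·x^3)·Dx  (order 1).
h: a_k = 8, 24, 40, 168, 248, 1144, 1464, 8152, 7144, …
ICs: h(0) = 8.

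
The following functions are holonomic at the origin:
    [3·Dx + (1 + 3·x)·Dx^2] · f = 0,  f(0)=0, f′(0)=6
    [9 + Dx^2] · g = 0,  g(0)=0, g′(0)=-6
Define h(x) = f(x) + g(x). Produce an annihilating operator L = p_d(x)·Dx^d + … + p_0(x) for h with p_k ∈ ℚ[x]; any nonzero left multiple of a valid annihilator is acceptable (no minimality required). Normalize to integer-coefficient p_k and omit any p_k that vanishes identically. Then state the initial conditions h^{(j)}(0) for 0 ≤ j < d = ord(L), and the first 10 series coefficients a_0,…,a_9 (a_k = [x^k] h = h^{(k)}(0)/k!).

f: a_k = 0, 6, -9, 18, -81/2, 486/5, -243, 4374/7, -6561/4, 4374, …
g: a_k = 0, -6, 0, 9, 0, -81/20, 0, 243/280, 0, -243/2240, …
Sum ⇒ L₀ = lclm(L_f,L_g) in ℚ(x)⟨Dx⟩.
L = (63 + 54·x + 81·x^2)·Dx + (9 + 45·x + 81·x^2 + 81·x^3)·Dx^2 + (7 + 6·x + 9·x^2)·Dx^3 + (1 + 5·x + 9·x^2 + 9·x^3)·Dx^4  (order 4).
h: a_k = 0, 0, -9, 27, -81/2, 1863/20, -243, 25029/40, -6561/4, 9797517/2240, …
ICs: h(0) = 0, h′(0) = 0, h′′(0) = -18, h′′′(0) = 162.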